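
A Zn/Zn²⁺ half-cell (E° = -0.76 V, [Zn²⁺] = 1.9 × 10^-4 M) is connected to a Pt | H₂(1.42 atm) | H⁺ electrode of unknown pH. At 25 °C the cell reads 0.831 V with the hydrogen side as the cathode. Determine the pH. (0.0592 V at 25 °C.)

E°_cell = 0.76 V and n = 2.
log Q = n(E° − E)/0.0592 = 2×(0.76 − 0.831)/0.0592 = -2.399.
With Q = [Zn²⁺]·P(H₂) / [H⁺]^2, solving for [H⁺] gives log[H⁺] = -0.585, so pH = 0.59.

pH = 0.59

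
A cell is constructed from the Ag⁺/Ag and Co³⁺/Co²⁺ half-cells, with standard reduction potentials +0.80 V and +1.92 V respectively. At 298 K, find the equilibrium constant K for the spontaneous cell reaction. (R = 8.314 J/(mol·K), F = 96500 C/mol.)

8.8 × 10^18

E°_cell = +1.92 − (+0.80) = 1.12 V, with n = 1 electron transferred.
At equilibrium E = 0, so the Nernst equation gives ln K = nFE°/RT = (1)(96500)(1.12)/((8.314)(298)) = 43.62.
K = e^43.62 = 8.8 × 10^18.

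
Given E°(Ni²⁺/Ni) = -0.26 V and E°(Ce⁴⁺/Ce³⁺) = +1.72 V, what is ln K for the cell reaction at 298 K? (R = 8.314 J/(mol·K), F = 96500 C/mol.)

ln K = 154.2

E°_cell = +1.72 − (-0.26) = 1.98 V, with n = 2 electrons transferred.
At equilibrium E = 0, so the Nernst equation gives ln K = nFE°/RT = (2)(96500)(1.98)/((8.314)(298)) = 154.24.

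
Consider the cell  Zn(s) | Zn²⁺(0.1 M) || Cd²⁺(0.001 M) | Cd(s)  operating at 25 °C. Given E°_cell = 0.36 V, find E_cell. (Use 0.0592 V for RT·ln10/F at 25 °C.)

Balancing electrons gives n = 2; the reaction quotient is Q = [Zn²⁺]/[Cd²⁺] = 100.
At 25 °C, E = E° − (0.0592/n) log Q = 0.36 − (0.0592/2)(2.000) = 0.360 − 0.059 = 0.301 V.

0.301 V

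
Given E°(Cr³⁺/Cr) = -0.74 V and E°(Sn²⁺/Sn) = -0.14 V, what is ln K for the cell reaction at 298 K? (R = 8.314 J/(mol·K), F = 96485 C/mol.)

ln K = 140.2

E°_cell = -0.14 − (-0.74) = 0.60 V, with n = 6 electrons transferred.
At equilibrium E = 0, so the Nernst equation gives ln K = nFE°/RT = (6)(96485)(0.60)/((8.314)(298)) = 140.20.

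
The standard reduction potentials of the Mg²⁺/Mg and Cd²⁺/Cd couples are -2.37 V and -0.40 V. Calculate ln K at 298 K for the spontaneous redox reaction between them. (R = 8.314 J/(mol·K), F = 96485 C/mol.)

E°_cell = -0.40 − (-2.37) = 1.97 V, with n = 2 electrons transferred.
At equilibrium E = 0, so the Nernst equation gives ln K = nFE°/RT = (2)(96485)(1.97)/((8.314)(298)) = 153.44.

ln K = 153.4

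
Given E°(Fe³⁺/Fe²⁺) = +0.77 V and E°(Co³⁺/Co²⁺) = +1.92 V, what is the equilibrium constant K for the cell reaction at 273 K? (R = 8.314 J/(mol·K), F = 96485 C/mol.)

1.7 × 10^21

E°_cell = +1.92 − (+0.77) = 1.15 V, with n = 1 electron transferred.
At equilibrium E = 0, so the Nernst equation gives ln K = nFE°/RT = (1)(96485)(1.15)/((8.314)(273)) = 48.89.
K = e^48.89 = 1.7 × 10^21.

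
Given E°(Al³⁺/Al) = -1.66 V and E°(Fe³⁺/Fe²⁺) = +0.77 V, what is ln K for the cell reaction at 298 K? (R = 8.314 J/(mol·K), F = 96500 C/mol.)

ln K = 283.9

E°_cell = +0.77 − (-1.66) = 2.43 V, with n = 3 electrons transferred.
At equilibrium E = 0, so the Nernst equation gives ln K = nFE°/RT = (3)(96500)(2.43)/((8.314)(298)) = 283.94.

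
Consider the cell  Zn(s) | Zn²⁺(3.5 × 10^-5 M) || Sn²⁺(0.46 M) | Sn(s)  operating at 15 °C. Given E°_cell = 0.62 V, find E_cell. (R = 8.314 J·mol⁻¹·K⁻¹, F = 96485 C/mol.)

0.738 V

Balancing electrons gives n = 2; the reaction quotient is Q = [Zn²⁺]/[Sn²⁺] = 7.61 × 10^-5.
E = E° − (RT/nF) ln Q = 0.62 − (8.314×288)/(2×96485) × (-9.484) = 0.620 + 0.118 = 0.738 V.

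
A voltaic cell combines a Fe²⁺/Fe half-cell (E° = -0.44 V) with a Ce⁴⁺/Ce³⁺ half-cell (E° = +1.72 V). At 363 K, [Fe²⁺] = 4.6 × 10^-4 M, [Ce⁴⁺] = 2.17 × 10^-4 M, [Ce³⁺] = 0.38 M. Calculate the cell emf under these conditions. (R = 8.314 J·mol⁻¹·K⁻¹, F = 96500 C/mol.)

2.05 V

The Ce⁴⁺/Ce³⁺ couple has the higher reduction potential and acts as the cathode, so E°_cell = +1.72 − (-0.44) = 2.16 V.
Balancing electrons gives n = 2; the reaction quotient is Q = [Fe²⁺]·[Ce³⁺]^2/[Ce⁴⁺]^2 = 1410.
E = E° − (RT/nF) ln Q = 2.16 − (8.314×363)/(2×96500) × (7.252) = 2.160 − 0.113 = 2.047 V.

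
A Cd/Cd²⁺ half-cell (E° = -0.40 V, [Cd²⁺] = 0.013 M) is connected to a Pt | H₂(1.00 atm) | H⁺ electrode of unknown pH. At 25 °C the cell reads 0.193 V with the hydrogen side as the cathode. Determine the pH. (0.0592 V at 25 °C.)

pH = 4.44

E°_cell = 0.40 V and n = 2.
log Q = n(E° − E)/0.0592 = 2×(0.40 − 0.193)/0.0592 = 6.993.
With Q = [Cd²⁺]·P(H₂) / [H⁺]^2, solving for [H⁺] gives log[H⁺] = -4.440, so pH = 4.44.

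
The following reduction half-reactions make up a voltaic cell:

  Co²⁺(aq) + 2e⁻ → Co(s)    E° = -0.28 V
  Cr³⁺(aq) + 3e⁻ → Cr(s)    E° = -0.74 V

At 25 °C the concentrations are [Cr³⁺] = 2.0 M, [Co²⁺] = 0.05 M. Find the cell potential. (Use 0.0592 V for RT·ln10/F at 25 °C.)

0.416 V

The Co²⁺/Co couple has the higher reduction potential and acts as the cathode, so E°_cell = -0.28 − (-0.74) = 0.46 V.
Balancing electrons gives n = 6; the reaction quotient is Q = [Cr³⁺]^2/[Co²⁺]^3 = 3.2 × 10^4.
At 25 °C, E = E° − (0.0592/n) log Q = 0.46 − (0.0592/6)(4.505) = 0.460 − 0.044 = 0.416 V.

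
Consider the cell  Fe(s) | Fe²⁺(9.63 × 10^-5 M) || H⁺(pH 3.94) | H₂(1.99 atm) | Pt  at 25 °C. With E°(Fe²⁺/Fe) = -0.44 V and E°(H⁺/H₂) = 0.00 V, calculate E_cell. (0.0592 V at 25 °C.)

0.32 V

The hydrogen couple is the cathode, so E°_cell = 0.44 V; n = 2.
[H⁺] = 10^(−3.94) = 1.1 × 10^-4 M, and Q = [Fe²⁺]·P(H₂) / [H⁺]^2 = 1.45 × 10^4.
E = E° − (0.0592/2) log Q = 0.44 − (0.0592/2)(4.162) = 0.317 V.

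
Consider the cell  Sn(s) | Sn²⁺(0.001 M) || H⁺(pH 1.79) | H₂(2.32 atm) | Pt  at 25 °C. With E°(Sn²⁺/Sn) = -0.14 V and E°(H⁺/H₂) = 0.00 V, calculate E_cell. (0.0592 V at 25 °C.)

The hydrogen couple is the cathode, so E°_cell = 0.14 V; n = 2.
[H⁺] = 10^(−1.79) = 0.016 M, and Q = [Sn²⁺]·P(H₂) / [H⁺]^2 = 8.82.
E = E° − (0.0592/2) log Q = 0.14 − (0.0592/2)(0.945) = 0.112 V.

0.11 V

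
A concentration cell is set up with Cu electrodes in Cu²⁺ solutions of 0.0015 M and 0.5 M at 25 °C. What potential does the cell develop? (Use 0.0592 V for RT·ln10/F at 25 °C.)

Both half-cells are Cu²⁺/Cu, so E°_cell = 0. The concentrated side is the cathode; the cell reaction moves Cu²⁺ from high to low concentration with n = 2.
Q = [Cu²⁺]_dilute/[Cu²⁺]_conc = 0.0015/0.5 = 0.00300.
E = 0 − (0.0592/2) log Q = −(0.0592/2)(-2.523) = 0.0747 V.

0.075 V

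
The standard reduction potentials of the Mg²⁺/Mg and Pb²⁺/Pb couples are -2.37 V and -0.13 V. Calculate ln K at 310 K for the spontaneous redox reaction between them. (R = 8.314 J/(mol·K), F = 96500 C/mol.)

E°_cell = -0.13 − (-2.37) = 2.24 V, with n = 2 electrons transferred.
At equilibrium E = 0, so the Nernst equation gives ln K = nFE°/RT = (2)(96500)(2.24)/((8.314)(310)) = 167.74.

ln K = 167.7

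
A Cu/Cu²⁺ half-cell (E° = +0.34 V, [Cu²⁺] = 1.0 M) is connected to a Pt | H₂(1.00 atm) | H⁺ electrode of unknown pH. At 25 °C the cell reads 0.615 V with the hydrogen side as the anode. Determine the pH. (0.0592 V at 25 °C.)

E°_cell = 0.34 V and n = 2.
log Q = n(E° − E)/0.0592 = 2×(0.34 − 0.615)/0.0592 = -9.291.
With Q = [H⁺]^2 / ([Cu²⁺]·P(H₂)), solving for [H⁺] gives log[H⁺] = -4.645, so pH = 4.65.

pH = 4.65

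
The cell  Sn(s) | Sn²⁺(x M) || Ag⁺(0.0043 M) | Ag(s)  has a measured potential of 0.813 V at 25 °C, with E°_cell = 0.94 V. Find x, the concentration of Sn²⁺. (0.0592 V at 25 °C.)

From the Nernst equation, log Q = n(E° − E)/0.0592 = 2(0.94 − 0.813)/0.0592 = 4.291, so Q = 1.95 × 10^4.
With Q = [Sn²⁺]/[Ag⁺]^2 and the known concentrations, [Sn²⁺] in the numerator gives [Sn²⁺] = 0.36 M.

0.36 M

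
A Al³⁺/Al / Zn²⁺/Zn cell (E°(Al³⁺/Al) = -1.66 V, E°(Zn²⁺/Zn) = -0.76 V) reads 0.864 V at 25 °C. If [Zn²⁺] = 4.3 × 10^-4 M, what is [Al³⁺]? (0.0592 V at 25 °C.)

From the Nernst equation, log Q = n(E° − E)/0.0592 = 6(0.90 − 0.864)/0.0592 = 3.649, so Q = 4450.
With Q = [Al³⁺]^2/[Zn²⁺]^3 and the known concentrations, [Al³⁺]^2 in the numerator gives [Al³⁺] = 6 × 10^-4 M.

6 × 10^-4 M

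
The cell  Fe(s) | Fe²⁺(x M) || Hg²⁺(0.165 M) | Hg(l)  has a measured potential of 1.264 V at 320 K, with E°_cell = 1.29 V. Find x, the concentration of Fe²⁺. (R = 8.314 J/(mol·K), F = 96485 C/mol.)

From the Nernst equation, ln Q = nF(E° − E)/RT = 2×96485×(1.29 − 1.264)/(8.314×320) = 1.886, so Q = 6.59.
With Q = [Fe²⁺]/[Hg²⁺] and the known concentrations, [Fe²⁺] in the numerator gives [Fe²⁺] = 1.1 M.

1.1 M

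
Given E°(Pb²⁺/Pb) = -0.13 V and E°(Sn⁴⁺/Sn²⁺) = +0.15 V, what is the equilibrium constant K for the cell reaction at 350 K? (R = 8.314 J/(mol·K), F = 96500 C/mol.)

1.2 × 10^8

E°_cell = +0.15 − (-0.13) = 0.28 V, with n = 2 electrons transferred.
At equilibrium E = 0, so the Nernst equation gives ln K = nFE°/RT = (2)(96500)(0.28)/((8.314)(350)) = 18.57.
K = e^18.57 = 1.2 × 10^8.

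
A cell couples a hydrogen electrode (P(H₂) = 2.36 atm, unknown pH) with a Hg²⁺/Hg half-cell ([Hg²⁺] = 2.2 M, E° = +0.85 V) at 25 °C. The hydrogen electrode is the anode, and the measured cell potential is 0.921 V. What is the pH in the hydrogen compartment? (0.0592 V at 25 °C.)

E°_cell = 0.85 V and n = 2.
log Q = n(E° − E)/0.0592 = 2×(0.85 − 0.921)/0.0592 = -2.399.
With Q = [H⁺]^2 / ([Hg²⁺]·P(H₂)), solving for [H⁺] gives log[H⁺] = -0.842, so pH = 0.84.

pH = 0.84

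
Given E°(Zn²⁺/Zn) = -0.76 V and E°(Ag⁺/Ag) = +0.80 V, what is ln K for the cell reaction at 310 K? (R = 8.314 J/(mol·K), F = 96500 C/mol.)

ln K = 116.8

E°_cell = +0.80 − (-0.76) = 1.56 V, with n = 2 electrons transferred.
At equilibrium E = 0, so the Nernst equation gives ln K = nFE°/RT = (2)(96500)(1.56)/((8.314)(310)) = 116.82.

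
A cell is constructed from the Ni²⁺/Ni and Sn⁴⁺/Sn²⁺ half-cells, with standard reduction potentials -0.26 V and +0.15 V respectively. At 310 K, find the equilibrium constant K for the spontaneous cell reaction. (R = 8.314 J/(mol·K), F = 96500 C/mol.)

E°_cell = +0.15 − (-0.26) = 0.41 V, with n = 2 electrons transferred.
At equilibrium E = 0, so the Nernst equation gives ln K = nFE°/RT = (2)(96500)(0.41)/((8.314)(310)) = 30.70.
K = e^30.70 = 2.2 × 10^13.

2.2 × 10^13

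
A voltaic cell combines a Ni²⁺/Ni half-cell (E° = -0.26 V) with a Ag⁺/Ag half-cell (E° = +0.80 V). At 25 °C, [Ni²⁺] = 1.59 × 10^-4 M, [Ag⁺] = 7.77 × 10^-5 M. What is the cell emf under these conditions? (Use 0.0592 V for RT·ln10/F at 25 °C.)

The Ag⁺/Ag couple has the higher reduction potential and acts as the cathode, so E°_cell = +0.80 − (-0.26) = 1.06 V.
Balancing electrons gives n = 2; the reaction quotient is Q = [Ni²⁺]/[Ag⁺]^2 = 2.63 × 10^4.
At 25 °C, E = E° − (0.0592/n) log Q = 1.06 − (0.0592/2)(4.421) = 1.060 − 0.131 = 0.929 V.

0.929 V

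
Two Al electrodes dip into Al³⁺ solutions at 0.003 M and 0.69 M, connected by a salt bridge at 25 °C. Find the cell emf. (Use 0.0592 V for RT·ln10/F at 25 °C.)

0.047 V

Both half-cells are Al³⁺/Al, so E°_cell = 0. The concentrated side is the cathode; the cell reaction moves Al³⁺ from high to low concentration with n = 3.
Q = [Al³⁺]_dilute/[Al³⁺]_conc = 0.003/0.69 = 0.00435.
E = 0 − (0.0592/3) log Q = −(0.0592/3)(-2.362) = 0.0466 V.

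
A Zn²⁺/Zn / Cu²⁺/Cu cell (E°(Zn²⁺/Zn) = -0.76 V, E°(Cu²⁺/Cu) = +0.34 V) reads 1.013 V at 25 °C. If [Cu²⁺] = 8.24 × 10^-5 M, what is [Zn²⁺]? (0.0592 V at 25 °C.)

0.072 M

From the Nernst equation, log Q = n(E° − E)/0.0592 = 2(1.10 − 1.013)/0.0592 = 2.939, so Q = 869.
With Q = [Zn²⁺]/[Cu²⁺] and the known concentrations, [Zn²⁺] in the numerator gives [Zn²⁺] = 0.072 M.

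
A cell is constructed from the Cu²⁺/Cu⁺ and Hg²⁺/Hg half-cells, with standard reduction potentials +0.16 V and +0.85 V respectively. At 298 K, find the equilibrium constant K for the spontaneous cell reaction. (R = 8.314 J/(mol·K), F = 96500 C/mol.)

2.2 × 10^23

E°_cell = +0.85 − (+0.16) = 0.69 V, with n = 2 electrons transferred.
At equilibrium E = 0, so the Nernst equation gives ln K = nFE°/RT = (2)(96500)(0.69)/((8.314)(298)) = 53.75.
K = e^53.75 = 2.2 × 10^23.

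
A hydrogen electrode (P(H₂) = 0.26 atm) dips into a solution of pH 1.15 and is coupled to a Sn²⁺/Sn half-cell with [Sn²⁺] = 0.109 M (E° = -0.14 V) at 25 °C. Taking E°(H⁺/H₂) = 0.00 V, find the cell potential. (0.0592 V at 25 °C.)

0.12 V

The hydrogen couple is the cathode, so E°_cell = 0.14 V; n = 2.
[H⁺] = 10^(−1.15) = 0.071 M, and Q = [Sn²⁺]·P(H₂) / [H⁺]^2 = 5.65.
E = E° − (0.0592/2) log Q = 0.14 − (0.0592/2)(0.752) = 0.118 V.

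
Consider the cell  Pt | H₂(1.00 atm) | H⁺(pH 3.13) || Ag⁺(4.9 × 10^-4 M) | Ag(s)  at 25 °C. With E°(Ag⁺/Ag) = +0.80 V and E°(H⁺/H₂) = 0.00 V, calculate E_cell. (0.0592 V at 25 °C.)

0.79 V

The Ag⁺/Ag couple is the cathode, so E°_cell = 0.80 V; n = 2.
[H⁺] = 10^(−3.13) = 7.4 × 10^-4 M, and Q = [H⁺]^2 / ([Ag⁺]^2·P(H₂)) = 2.29.
E = E° − (0.0592/2) log Q = 0.80 − (0.0592/2)(0.360) = 0.789 V.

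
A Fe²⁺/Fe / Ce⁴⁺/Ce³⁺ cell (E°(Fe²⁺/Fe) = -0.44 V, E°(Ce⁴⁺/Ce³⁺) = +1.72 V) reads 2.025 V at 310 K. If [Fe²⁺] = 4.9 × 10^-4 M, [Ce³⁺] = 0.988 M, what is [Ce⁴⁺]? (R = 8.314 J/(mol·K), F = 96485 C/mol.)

From the Nernst equation, ln Q = nF(E° − E)/RT = 2×96485×(2.16 − 2.025)/(8.314×310) = 10.108, so Q = 2.45 × 10^4.
With Q = [Fe²⁺]·[Ce³⁺]^2/[Ce⁴⁺]^2 and the known concentrations, [Ce⁴⁺]^2 in the denominator gives [Ce⁴⁺] = 1.4 × 10^-4 M.

1.4 × 10^-4 M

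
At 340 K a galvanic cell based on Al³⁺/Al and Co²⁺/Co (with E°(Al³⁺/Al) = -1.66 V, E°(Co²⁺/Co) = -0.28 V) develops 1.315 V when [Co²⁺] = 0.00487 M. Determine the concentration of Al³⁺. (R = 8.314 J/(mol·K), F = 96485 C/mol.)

From the Nernst equation, ln Q = nF(E° − E)/RT = 6×96485×(1.38 − 1.315)/(8.314×340) = 13.312, so Q = 6.04 × 10^5.
With Q = [Al³⁺]^2/[Co²⁺]^3 and the known concentrations, [Al³⁺]^2 in the numerator gives [Al³⁺] = 0.26 M.

0.26 M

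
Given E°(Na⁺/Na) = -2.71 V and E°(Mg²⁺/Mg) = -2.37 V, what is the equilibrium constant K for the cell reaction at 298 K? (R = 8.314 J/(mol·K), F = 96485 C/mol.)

3.2 × 10^11

E°_cell = -2.37 − (-2.71) = 0.34 V, with n = 2 electrons transferred.
At equilibrium E = 0, so the Nernst equation gives ln K = nFE°/RT = (2)(96485)(0.34)/((8.314)(298)) = 26.48.
K = e^26.48 = 3.2 × 10^11.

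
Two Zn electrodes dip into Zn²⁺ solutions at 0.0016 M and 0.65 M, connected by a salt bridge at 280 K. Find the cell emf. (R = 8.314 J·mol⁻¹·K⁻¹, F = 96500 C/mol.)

0.072 V

Both half-cells are Zn²⁺/Zn, so E°_cell = 0. The concentrated side is the cathode; the cell reaction moves Zn²⁺ from high to low concentration with n = 2.
Q = [Zn²⁺]_dilute/[Zn²⁺]_conc = 0.0016/0.65 = 0.00246.
E = 0 − (RT/nF) ln Q = −((8.314×280)/(2×96500))(-6.007) = 0.0725 V.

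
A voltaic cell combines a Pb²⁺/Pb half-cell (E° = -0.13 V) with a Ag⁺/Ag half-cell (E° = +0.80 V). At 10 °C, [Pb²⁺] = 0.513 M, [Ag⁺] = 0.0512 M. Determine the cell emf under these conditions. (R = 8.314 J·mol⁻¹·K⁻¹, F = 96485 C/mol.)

0.866 V

The Ag⁺/Ag couple has the higher reduction potential and acts as the cathode, so E°_cell = +0.80 − (-0.13) = 0.93 V.
Balancing electrons gives n = 2; the reaction quotient is Q = [Pb²⁺]/[Ag⁺]^2 = 196.
E = E° − (RT/nF) ln Q = 0.93 − (8.314×283)/(2×96485) × (5.277) = 0.930 − 0.064 = 0.866 V.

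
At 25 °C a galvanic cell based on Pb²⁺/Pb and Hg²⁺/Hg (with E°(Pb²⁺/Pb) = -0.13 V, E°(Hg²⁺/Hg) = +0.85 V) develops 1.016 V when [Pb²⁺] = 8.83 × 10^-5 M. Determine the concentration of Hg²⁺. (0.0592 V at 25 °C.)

0.0015 M

From the Nernst equation, log Q = n(E° − E)/0.0592 = 2(0.98 − 1.016)/0.0592 = -1.216, so Q = 0.0608.
With Q = [Pb²⁺]/[Hg²⁺] and the known concentrations, [Hg²⁺] in the denominator gives [Hg²⁺] = 0.0015 M.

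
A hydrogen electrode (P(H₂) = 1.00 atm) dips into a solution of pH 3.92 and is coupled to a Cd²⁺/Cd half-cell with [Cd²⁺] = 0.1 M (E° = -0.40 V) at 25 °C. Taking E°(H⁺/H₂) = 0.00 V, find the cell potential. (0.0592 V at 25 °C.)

0.20 V

The hydrogen couple is the cathode, so E°_cell = 0.40 V; n = 2.
[H⁺] = 10^(−3.92) = 1.2 × 10^-4 M, and Q = [Cd²⁺]·P(H₂) / [H⁺]^2 = 6.92 × 10^6.
E = E° − (0.0592/2) log Q = 0.40 − (0.0592/2)(6.840) = 0.198 V.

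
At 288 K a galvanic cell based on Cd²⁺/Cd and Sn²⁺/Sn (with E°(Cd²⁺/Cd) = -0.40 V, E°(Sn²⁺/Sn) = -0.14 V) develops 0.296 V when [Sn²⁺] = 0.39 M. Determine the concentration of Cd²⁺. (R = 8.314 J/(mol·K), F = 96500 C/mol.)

0.021 M

From the Nernst equation, ln Q = nF(E° − E)/RT = 2×96500×(0.26 − 0.296)/(8.314×288) = -2.902, so Q = 0.0549.
With Q = [Cd²⁺]/[Sn²⁺] and the known concentrations, [Cd²⁺] in the numerator gives [Cd²⁺] = 0.021 M.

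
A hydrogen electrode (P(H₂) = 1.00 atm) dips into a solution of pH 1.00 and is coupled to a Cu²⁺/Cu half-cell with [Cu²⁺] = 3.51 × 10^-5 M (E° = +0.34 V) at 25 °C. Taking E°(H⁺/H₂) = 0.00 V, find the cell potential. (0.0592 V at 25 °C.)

0.27 V

The Cu²⁺/Cu couple is the cathode, so E°_cell = 0.34 V; n = 2.
[H⁺] = 10^(−1.00) = 0.10 M, and Q = [H⁺]^2 / ([Cu²⁺]·P(H₂)) = 285.
E = E° − (0.0592/2) log Q = 0.34 − (0.0592/2)(2.455) = 0.267 V.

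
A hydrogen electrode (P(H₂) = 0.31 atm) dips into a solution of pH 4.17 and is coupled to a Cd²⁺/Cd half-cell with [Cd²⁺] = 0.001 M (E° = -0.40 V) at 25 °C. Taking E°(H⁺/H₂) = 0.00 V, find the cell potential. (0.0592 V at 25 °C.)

0.26 V

The hydrogen couple is the cathode, so E°_cell = 0.40 V; n = 2.
[H⁺] = 10^(−4.17) = 6.8 × 10^-5 M, and Q = [Cd²⁺]·P(H₂) / [H⁺]^2 = 6.78 × 10^4.
E = E° − (0.0592/2) log Q = 0.40 − (0.0592/2)(4.831) = 0.257 V.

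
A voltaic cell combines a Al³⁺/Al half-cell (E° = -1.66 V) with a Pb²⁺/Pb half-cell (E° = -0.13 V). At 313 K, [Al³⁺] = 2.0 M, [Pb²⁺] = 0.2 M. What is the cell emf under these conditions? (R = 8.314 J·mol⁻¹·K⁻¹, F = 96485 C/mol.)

The Pb²⁺/Pb couple has the higher reduction potential and acts as the cathode, so E°_cell = -0.13 − (-1.66) = 1.53 V.
Balancing electrons gives n = 6; the reaction quotient is Q = [Al³⁺]^2/[Pb²⁺]^3 = 500.
E = E° − (RT/nF) ln Q = 1.53 − (8.314×313)/(6×96485) × (6.215) = 1.530 − 0.028 = 1.502 V.

1.50 V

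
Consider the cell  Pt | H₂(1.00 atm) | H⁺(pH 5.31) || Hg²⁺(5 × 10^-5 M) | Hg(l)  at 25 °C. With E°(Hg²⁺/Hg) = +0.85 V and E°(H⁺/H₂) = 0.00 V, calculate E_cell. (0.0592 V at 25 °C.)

1.04 V

The Hg²⁺/Hg couple is the cathode, so E°_cell = 0.85 V; n = 2.
[H⁺] = 10^(−5.31) = 4.9 × 10^-6 M, and Q = [H⁺]^2 / ([Hg²⁺]·P(H₂)) = 4.8 × 10^-7.
E = E° − (0.0592/2) log Q = 0.85 − (0.0592/2)(-6.319) = 1.037 V.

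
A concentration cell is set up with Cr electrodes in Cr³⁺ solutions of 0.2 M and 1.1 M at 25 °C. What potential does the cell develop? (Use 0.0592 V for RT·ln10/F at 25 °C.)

Both half-cells are Cr³⁺/Cr, so E°_cell = 0. The concentrated side is the cathode; the cell reaction moves Cr³⁺ from high to low concentration with n = 3.
Q = [Cr³⁺]_dilute/[Cr³⁺]_conc = 0.2/1.1 = 0.182.
E = 0 − (0.0592/3) log Q = −(0.0592/3)(-0.740) = 0.0146 V.

0.015 V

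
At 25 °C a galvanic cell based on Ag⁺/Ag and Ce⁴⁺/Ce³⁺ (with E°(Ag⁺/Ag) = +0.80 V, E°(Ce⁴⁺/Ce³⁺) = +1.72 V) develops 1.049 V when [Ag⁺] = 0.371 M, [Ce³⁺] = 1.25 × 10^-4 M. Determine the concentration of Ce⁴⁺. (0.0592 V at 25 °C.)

From the Nernst equation, log Q = n(E° − E)/0.0592 = 1(0.92 − 1.049)/0.0592 = -2.179, so Q = 0.00662.
With Q = [Ag⁺]·[Ce³⁺]/[Ce⁴⁺] and the known concentrations, [Ce⁴⁺] in the denominator gives [Ce⁴⁺] = 0.007 M.

0.007 M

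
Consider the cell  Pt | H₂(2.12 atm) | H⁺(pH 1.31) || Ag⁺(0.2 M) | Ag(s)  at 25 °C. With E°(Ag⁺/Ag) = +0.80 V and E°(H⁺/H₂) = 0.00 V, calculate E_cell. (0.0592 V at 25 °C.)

The Ag⁺/Ag couple is the cathode, so E°_cell = 0.80 V; n = 2.
[H⁺] = 10^(−1.31) = 0.049 M, and Q = [H⁺]^2 / ([Ag⁺]^2·P(H₂)) = 0.0283.
E = E° − (0.0592/2) log Q = 0.80 − (0.0592/2)(-1.548) = 0.846 V.

0.85 V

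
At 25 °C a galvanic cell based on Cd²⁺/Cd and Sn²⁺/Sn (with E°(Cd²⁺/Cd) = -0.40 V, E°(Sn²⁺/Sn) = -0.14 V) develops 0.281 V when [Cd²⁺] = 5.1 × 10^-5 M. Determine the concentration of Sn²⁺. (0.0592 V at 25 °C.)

2.6 × 10^-4 M

From the Nernst equation, log Q = n(E° − E)/0.0592 = 2(0.26 − 0.281)/0.0592 = -0.709, so Q = 0.195.
With Q = [Cd²⁺]/[Sn²⁺] and the known concentrations, [Sn²⁺] in the denominator gives [Sn²⁺] = 2.6 × 10^-4 M.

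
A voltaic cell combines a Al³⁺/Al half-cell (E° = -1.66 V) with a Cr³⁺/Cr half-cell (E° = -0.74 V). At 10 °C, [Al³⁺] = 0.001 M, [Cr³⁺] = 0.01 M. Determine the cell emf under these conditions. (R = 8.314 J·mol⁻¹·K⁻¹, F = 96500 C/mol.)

The Cr³⁺/Cr couple has the higher reduction potential and acts as the cathode, so E°_cell = -0.74 − (-1.66) = 0.92 V.
Balancing electrons gives n = 3; the reaction quotient is Q = [Al³⁺]/[Cr³⁺] = 0.100.
E = E° − (RT/nF) ln Q = 0.92 − (8.314×283)/(3×96500) × (-2.303) = 0.920 + 0.019 = 0.939 V.

0.939 V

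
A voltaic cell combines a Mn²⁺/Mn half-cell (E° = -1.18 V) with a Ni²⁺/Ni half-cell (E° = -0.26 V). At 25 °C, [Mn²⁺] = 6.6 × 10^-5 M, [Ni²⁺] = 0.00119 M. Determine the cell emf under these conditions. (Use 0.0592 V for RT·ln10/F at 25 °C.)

0.957 V

The Ni²⁺/Ni couple has the higher reduction potential and acts as the cathode, so E°_cell = -0.26 − (-1.18) = 0.92 V.
Balancing electrons gives n = 2; the reaction quotient is Q = [Mn²⁺]/[Ni²⁺] = 0.0555.
At 25 °C, E = E° − (0.0592/n) log Q = 0.92 − (0.0592/2)(-1.256) = 0.920 + 0.037 = 0.957 V.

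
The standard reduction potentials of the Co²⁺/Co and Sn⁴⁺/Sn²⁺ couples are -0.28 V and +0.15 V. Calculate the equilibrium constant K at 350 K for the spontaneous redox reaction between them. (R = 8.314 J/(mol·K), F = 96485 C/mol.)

2.4 × 10^12

E°_cell = +0.15 − (-0.28) = 0.43 V, with n = 2 electrons transferred.
At equilibrium E = 0, so the Nernst equation gives ln K = nFE°/RT = (2)(96485)(0.43)/((8.314)(350)) = 28.52.
K = e^28.52 = 2.4 × 10^12.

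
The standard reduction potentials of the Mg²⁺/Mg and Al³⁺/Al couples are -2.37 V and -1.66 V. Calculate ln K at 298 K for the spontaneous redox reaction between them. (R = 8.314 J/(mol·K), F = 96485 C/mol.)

E°_cell = -1.66 − (-2.37) = 0.71 V, with n = 6 electrons transferred.
At equilibrium E = 0, so the Nernst equation gives ln K = nFE°/RT = (6)(96485)(0.71)/((8.314)(298)) = 165.90.

ln K = 165.9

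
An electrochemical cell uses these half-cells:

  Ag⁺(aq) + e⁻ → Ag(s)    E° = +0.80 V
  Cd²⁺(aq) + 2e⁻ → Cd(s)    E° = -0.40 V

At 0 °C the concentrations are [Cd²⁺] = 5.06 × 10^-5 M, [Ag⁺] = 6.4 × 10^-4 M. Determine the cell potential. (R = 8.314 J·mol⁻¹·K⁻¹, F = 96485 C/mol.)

The Ag⁺/Ag couple has the higher reduction potential and acts as the cathode, so E°_cell = +0.80 − (-0.40) = 1.20 V.
Balancing electrons gives n = 2; the reaction quotient is Q = [Cd²⁺]/[Ag⁺]^2 = 124.
E = E° − (RT/nF) ln Q = 1.20 − (8.314×273)/(2×96485) × (4.817) = 1.200 − 0.057 = 1.143 V.

1.14 V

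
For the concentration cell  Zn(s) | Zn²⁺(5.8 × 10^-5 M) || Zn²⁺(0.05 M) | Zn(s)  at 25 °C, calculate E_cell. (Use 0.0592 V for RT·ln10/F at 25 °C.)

0.087 V

Both half-cells are Zn²⁺/Zn, so E°_cell = 0. The concentrated side is the cathode; the cell reaction moves Zn²⁺ from high to low concentration with n = 2.
Q = [Zn²⁺]_dilute/[Zn²⁺]_conc = 5.8 × 10^-5/0.05 = 0.00116.
E = 0 − (0.0592/2) log Q = −(0.0592/2)(-2.936) = 0.0869 V.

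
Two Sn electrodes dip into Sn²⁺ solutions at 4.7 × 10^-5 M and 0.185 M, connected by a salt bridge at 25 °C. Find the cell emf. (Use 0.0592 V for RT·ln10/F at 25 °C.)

0.11 V

Both half-cells are Sn²⁺/Sn, so E°_cell = 0. The concentrated side is the cathode; the cell reaction moves Sn²⁺ from high to low concentration with n = 2.
Q = [Sn²⁺]_dilute/[Sn²⁺]_conc = 4.7 × 10^-5/0.185 = 2.54 × 10^-4.
E = 0 − (0.0592/2) log Q = −(0.0592/2)(-3.595) = 0.1064 V.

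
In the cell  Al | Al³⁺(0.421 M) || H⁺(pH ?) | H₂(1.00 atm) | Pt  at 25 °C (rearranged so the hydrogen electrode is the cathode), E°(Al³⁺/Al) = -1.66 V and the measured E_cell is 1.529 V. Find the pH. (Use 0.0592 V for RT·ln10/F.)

E°_cell = 1.66 V and n = 6.
log Q = n(E° − E)/0.0592 = 6×(1.66 − 1.529)/0.0592 = 13.277.
With Q = [Al³⁺]^2·P(H₂)^3 / [H⁺]^6, solving for [H⁺] gives log[H⁺] = -2.338, so pH = 2.34.

pH = 2.34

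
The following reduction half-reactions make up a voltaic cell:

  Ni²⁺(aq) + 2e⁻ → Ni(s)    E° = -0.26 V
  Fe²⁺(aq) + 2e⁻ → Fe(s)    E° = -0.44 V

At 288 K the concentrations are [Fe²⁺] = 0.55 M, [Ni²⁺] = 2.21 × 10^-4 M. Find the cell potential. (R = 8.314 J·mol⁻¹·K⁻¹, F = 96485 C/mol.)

0.083 V

The Ni²⁺/Ni couple has the higher reduction potential and acts as the cathode, so E°_cell = -0.26 − (-0.44) = 0.18 V.
Balancing electrons gives n = 2; the reaction quotient is Q = [Fe²⁺]/[Ni²⁺] = 2490.
E = E° − (RT/nF) ln Q = 0.18 − (8.314×288)/(2×96485) × (7.820) = 0.180 − 0.097 = 0.083 V.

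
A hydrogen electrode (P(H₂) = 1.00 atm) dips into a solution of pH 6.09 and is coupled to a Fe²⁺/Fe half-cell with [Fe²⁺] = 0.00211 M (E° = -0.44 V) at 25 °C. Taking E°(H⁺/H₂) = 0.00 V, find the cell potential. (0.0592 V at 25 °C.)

0.16 V

The hydrogen couple is the cathode, so E°_cell = 0.44 V; n = 2.
[H⁺] = 10^(−6.09) = 8.1 × 10^-7 M, and Q = [Fe²⁺]·P(H₂) / [H⁺]^2 = 3.19 × 10^9.
E = E° − (0.0592/2) log Q = 0.44 − (0.0592/2)(9.504) = 0.159 V.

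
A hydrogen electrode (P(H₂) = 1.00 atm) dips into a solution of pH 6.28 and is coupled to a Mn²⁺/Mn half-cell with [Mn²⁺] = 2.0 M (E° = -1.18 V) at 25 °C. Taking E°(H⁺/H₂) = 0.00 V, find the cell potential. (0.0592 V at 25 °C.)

0.80 V

The hydrogen couple is the cathode, so E°_cell = 1.18 V; n = 2.
[H⁺] = 10^(−6.28) = 5.2 × 10^-7 M, and Q = [Mn²⁺]·P(H₂) / [H⁺]^2 = 7.26 × 10^12.
E = E° − (0.0592/2) log Q = 1.18 − (0.0592/2)(12.861) = 0.799 V.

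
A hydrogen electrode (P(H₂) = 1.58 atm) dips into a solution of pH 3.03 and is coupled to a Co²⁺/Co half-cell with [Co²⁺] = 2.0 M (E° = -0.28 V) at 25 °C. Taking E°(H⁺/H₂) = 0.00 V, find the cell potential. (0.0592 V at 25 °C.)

0.086 V

The hydrogen couple is the cathode, so E°_cell = 0.28 V; n = 2.
[H⁺] = 10^(−3.03) = 9.3 × 10^-4 M, and Q = [Co²⁺]·P(H₂) / [H⁺]^2 = 3.63 × 10^6.
E = E° − (0.0592/2) log Q = 0.28 − (0.0592/2)(6.560) = 0.086 V.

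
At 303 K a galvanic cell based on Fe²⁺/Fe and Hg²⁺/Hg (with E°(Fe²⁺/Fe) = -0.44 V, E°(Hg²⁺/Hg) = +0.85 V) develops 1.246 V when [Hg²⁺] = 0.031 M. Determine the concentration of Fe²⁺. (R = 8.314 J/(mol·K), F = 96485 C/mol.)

From the Nernst equation, ln Q = nF(E° − E)/RT = 2×96485×(1.29 − 1.246)/(8.314×303) = 3.370, so Q = 29.1.
With Q = [Fe²⁺]/[Hg²⁺] and the known concentrations, [Fe²⁺] in the numerator gives [Fe²⁺] = 0.9 M.

0.9 M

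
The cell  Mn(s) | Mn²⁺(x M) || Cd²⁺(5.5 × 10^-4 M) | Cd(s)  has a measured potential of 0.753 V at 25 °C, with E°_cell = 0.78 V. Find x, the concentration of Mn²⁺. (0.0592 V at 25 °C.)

From the Nernst equation, log Q = n(E° − E)/0.0592 = 2(0.78 − 0.753)/0.0592 = 0.912, so Q = 8.17.
With Q = [Mn²⁺]/[Cd²⁺] and the known concentrations, [Mn²⁺] in the numerator gives [Mn²⁺] = 0.0045 M.

0.0045 M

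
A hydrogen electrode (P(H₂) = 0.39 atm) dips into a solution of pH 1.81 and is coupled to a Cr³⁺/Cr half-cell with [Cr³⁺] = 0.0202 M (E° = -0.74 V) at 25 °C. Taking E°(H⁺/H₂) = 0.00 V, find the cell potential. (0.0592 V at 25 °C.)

The hydrogen couple is the cathode, so E°_cell = 0.74 V; n = 6.
[H⁺] = 10^(−1.81) = 0.015 M, and Q = [Cr³⁺]^2·P(H₂)^3 / [H⁺]^6 = 1.75 × 10^6.
E = E° − (0.0592/6) log Q = 0.74 − (0.0592/6)(6.244) = 0.678 V.

0.68 V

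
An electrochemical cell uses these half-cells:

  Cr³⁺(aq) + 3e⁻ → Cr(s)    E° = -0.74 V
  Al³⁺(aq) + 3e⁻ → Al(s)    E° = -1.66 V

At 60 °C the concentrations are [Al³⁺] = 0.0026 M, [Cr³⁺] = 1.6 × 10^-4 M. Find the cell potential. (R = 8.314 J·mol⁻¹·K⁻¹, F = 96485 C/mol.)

0.893 V

The Cr³⁺/Cr couple has the higher reduction potential and acts as the cathode, so E°_cell = -0.74 − (-1.66) = 0.92 V.
Balancing electrons gives n = 3; the reaction quotient is Q = [Al³⁺]/[Cr³⁺] = 16.2.
E = E° − (RT/nF) ln Q = 0.92 − (8.314×333)/(3×96485) × (2.788) = 0.920 − 0.027 = 0.893 V.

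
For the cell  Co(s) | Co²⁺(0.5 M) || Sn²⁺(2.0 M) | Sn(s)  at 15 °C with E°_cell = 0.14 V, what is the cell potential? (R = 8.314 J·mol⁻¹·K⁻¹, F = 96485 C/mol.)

Balancing electrons gives n = 2; the reaction quotient is Q = [Co²⁺]/[Sn²⁺] = 0.250.
E = E° − (RT/nF) ln Q = 0.14 − (8.314×288)/(2×96485) × (-1.386) = 0.140 + 0.017 = 0.157 V.

0.157 V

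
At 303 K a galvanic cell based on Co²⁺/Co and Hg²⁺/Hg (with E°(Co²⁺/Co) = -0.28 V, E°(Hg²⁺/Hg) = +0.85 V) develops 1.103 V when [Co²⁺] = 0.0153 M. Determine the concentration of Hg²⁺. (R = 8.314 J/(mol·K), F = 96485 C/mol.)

From the Nernst equation, ln Q = nF(E° − E)/RT = 2×96485×(1.13 − 1.103)/(8.314×303) = 2.068, so Q = 7.91.
With Q = [Co²⁺]/[Hg²⁺] and the known concentrations, [Hg²⁺] in the denominator gives [Hg²⁺] = 0.0019 M.

0.0019 M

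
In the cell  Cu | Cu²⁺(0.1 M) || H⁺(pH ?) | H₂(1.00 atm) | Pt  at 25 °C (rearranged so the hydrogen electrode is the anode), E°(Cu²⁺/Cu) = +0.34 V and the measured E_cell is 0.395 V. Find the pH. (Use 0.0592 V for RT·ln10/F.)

pH = 1.43

E°_cell = 0.34 V and n = 2.
log Q = n(E° − E)/0.0592 = 2×(0.34 − 0.395)/0.0592 = -1.858.
With Q = [H⁺]^2 / ([Cu²⁺]·P(H₂)), solving for [H⁺] gives log[H⁺] = -1.429, so pH = 1.43.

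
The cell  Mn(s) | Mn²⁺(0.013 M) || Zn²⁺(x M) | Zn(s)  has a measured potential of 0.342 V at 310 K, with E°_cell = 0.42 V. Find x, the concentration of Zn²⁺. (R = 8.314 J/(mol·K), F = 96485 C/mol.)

3.8 × 10^-5 M

From the Nernst equation, ln Q = nF(E° − E)/RT = 2×96485×(0.42 − 0.342)/(8.314×310) = 5.840, so Q = 344.
With Q = [Mn²⁺]/[Zn²⁺] and the known concentrations, [Zn²⁺] in the denominator gives [Zn²⁺] = 3.8 × 10^-5 M.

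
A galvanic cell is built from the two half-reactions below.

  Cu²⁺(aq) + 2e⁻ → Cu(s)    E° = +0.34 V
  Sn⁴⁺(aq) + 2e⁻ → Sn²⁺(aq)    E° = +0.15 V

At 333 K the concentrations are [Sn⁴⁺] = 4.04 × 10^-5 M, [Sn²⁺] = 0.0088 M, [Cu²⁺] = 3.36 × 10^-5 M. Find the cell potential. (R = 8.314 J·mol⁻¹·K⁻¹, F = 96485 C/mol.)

0.119 V

The Cu²⁺/Cu couple has the higher reduction potential and acts as the cathode, so E°_cell = +0.34 − (+0.15) = 0.19 V.
Balancing electrons gives n = 2; the reaction quotient is Q = [Sn⁴⁺]/([Sn²⁺]·[Cu²⁺]) = 137.
E = E° − (RT/nF) ln Q = 0.19 − (8.314×333)/(2×96485) × (4.917) = 0.190 − 0.071 = 0.119 V.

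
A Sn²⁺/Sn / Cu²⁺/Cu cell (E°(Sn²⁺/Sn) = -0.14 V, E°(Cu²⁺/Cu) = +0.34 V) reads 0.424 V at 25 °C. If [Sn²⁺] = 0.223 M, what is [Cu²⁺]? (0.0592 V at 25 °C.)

0.0029 M

From the Nernst equation, log Q = n(E° − E)/0.0592 = 2(0.48 − 0.424)/0.0592 = 1.892, so Q = 78.0.
With Q = [Sn²⁺]/[Cu²⁺] and the known concentrations, [Cu²⁺] in the denominator gives [Cu²⁺] = 0.0029 M.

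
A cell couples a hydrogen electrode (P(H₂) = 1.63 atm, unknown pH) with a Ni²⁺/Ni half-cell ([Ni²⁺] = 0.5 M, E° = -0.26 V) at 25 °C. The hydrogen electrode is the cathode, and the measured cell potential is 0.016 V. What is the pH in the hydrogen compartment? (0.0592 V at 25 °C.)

pH = 4.17

E°_cell = 0.26 V and n = 2.
log Q = n(E° − E)/0.0592 = 2×(0.26 − 0.016)/0.0592 = 8.243.
With Q = [Ni²⁺]·P(H₂) / [H⁺]^2, solving for [H⁺] gives log[H⁺] = -4.166, so pH = 4.17.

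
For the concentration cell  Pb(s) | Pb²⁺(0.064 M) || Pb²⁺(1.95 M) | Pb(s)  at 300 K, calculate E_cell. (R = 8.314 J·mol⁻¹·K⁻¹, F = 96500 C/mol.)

Both half-cells are Pb²⁺/Pb, so E°_cell = 0. The concentrated side is the cathode; the cell reaction moves Pb²⁺ from high to low concentration with n = 2.
Q = [Pb²⁺]_dilute/[Pb²⁺]_conc = 0.064/1.95 = 0.0328.
E = 0 − (RT/nF) ln Q = −((8.314×300)/(2×96500))(-3.417) = 0.0442 V.

0.044 V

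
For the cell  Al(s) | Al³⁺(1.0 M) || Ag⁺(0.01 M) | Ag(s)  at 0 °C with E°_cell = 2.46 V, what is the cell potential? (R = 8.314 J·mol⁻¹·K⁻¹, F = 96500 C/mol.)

2.35 V

Balancing electrons gives n = 3; the reaction quotient is Q = [Al³⁺]/[Ag⁺]^3 = 1 × 10^6.
E = E° − (RT/nF) ln Q = 2.46 − (8.314×273)/(3×96500) × (13.816) = 2.460 − 0.108 = 2.352 V.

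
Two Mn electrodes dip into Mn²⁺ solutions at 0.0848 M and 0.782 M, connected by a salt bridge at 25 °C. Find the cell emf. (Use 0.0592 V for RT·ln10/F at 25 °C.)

Both half-cells are Mn²⁺/Mn, so E°_cell = 0. The concentrated side is the cathode; the cell reaction moves Mn²⁺ from high to low concentration with n = 2.
Q = [Mn²⁺]_dilute/[Mn²⁺]_conc = 0.0848/0.782 = 0.108.
E = 0 − (0.0592/2) log Q = −(0.0592/2)(-0.965) = 0.0286 V.

0.029 V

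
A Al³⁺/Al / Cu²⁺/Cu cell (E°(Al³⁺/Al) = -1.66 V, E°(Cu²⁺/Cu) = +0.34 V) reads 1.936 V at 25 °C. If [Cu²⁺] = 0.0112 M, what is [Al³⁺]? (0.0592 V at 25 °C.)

From the Nernst equation, log Q = n(E° − E)/0.0592 = 6(2.00 − 1.936)/0.0592 = 6.486, so Q = 3.07 × 10^6.
With Q = [Al³⁺]^2/[Cu²⁺]^3 and the known concentrations, [Al³⁺]^2 in the numerator gives [Al³⁺] = 2.1 M.

2.1 M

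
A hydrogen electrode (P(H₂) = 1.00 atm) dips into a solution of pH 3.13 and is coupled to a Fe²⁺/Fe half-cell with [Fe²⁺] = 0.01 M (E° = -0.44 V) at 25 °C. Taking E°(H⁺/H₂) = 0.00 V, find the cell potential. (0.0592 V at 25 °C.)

0.31 V

The hydrogen couple is the cathode, so E°_cell = 0.44 V; n = 2.
[H⁺] = 10^(−3.13) = 7.4 × 10^-4 M, and Q = [Fe²⁺]·P(H₂) / [H⁺]^2 = 1.82 × 10^4.
E = E° − (0.0592/2) log Q = 0.44 − (0.0592/2)(4.260) = 0.314 V.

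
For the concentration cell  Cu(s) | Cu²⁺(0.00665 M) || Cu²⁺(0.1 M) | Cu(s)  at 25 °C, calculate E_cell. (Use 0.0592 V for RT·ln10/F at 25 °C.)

Both half-cells are Cu²⁺/Cu, so E°_cell = 0. The concentrated side is the cathode; the cell reaction moves Cu²⁺ from high to low concentration with n = 2.
Q = [Cu²⁺]_dilute/[Cu²⁺]_conc = 0.00665/0.1 = 0.0665.
E = 0 − (0.0592/2) log Q = −(0.0592/2)(-1.177) = 0.0348 V.

0.035 V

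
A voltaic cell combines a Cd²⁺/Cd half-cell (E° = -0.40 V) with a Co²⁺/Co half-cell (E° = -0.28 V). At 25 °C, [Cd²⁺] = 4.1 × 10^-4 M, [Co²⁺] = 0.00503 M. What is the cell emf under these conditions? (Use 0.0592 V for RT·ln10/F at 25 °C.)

The Co²⁺/Co couple has the higher reduction potential and acts as the cathode, so E°_cell = -0.28 − (-0.40) = 0.12 V.
Balancing electrons gives n = 2; the reaction quotient is Q = [Cd²⁺]/[Co²⁺] = 0.0815.
At 25 °C, E = E° − (0.0592/n) log Q = 0.12 − (0.0592/2)(-1.089) = 0.120 + 0.032 = 0.152 V.

0.152 V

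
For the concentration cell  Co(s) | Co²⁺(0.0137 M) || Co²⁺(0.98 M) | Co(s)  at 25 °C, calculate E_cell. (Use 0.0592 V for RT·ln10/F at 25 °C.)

Both half-cells are Co²⁺/Co, so E°_cell = 0. The concentrated side is the cathode; the cell reaction moves Co²⁺ from high to low concentration with n = 2.
Q = [Co²⁺]_dilute/[Co²⁺]_conc = 0.0137/0.98 = 0.0140.
E = 0 − (0.0592/2) log Q = −(0.0592/2)(-1.855) = 0.0549 V.

0.055 V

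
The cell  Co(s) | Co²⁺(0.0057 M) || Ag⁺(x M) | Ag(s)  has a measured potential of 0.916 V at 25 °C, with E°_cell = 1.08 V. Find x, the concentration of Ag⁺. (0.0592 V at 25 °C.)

1.3 × 10^-4 M

From the Nernst equation, log Q = n(E° − E)/0.0592 = 2(1.08 − 0.916)/0.0592 = 5.541, so Q = 3.47 × 10^5.
With Q = [Co²⁺]/[Ag⁺]^2 and the known concentrations, [Ag⁺]^2 in the denominator gives [Ag⁺] = 1.3 × 10^-4 M.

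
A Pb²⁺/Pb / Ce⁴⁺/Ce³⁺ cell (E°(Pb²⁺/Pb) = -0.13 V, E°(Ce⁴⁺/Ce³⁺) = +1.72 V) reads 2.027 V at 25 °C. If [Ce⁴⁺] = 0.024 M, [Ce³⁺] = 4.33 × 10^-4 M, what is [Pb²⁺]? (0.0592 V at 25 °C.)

0.0032 M

From the Nernst equation, log Q = n(E° − E)/0.0592 = 2(1.85 − 2.027)/0.0592 = -5.980, so Q = 1.05 × 10^-6.
With Q = [Pb²⁺]·[Ce³⁺]^2/[Ce⁴⁺]^2 and the known concentrations, [Pb²⁺] in the numerator gives [Pb²⁺] = 0.0032 M.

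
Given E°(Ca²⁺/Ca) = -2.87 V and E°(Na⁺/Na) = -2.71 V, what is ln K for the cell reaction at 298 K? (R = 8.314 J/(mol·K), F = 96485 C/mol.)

ln K = 12.5

E°_cell = -2.71 − (-2.87) = 0.16 V, with n = 2 electrons transferred.
At equilibrium E = 0, so the Nernst equation gives ln K = nFE°/RT = (2)(96485)(0.16)/((8.314)(298)) = 12.46.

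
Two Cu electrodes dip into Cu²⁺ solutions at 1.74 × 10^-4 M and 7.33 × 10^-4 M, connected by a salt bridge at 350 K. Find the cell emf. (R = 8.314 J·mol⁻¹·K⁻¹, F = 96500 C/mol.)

0.022 V

Both half-cells are Cu²⁺/Cu, so E°_cell = 0. The concentrated side is the cathode; the cell reaction moves Cu²⁺ from high to low concentration with n = 2.
Q = [Cu²⁺]_dilute/[Cu²⁺]_conc = 1.74 × 10^-4/7.33 × 10^-4 = 0.237.
E = 0 − (RT/nF) ln Q = −((8.314×350)/(2×96500))(-1.438) = 0.0217 V.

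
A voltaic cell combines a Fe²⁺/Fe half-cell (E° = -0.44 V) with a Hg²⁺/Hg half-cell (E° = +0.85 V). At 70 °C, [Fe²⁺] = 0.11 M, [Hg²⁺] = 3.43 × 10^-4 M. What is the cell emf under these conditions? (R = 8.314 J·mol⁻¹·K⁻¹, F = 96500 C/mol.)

1.20 V

The Hg²⁺/Hg couple has the higher reduction potential and acts as the cathode, so E°_cell = +0.85 − (-0.44) = 1.29 V.
Balancing electrons gives n = 2; the reaction quotient is Q = [Fe²⁺]/[Hg²⁺] = 321.
E = E° − (RT/nF) ln Q = 1.29 − (8.314×343)/(2×96500) × (5.771) = 1.290 − 0.085 = 1.205 V.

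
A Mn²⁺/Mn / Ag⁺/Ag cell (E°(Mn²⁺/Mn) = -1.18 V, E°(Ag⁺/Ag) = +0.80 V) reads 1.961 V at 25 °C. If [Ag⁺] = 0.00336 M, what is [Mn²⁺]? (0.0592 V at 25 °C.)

4.9 × 10^-5 M

From the Nernst equation, log Q = n(E° − E)/0.0592 = 2(1.98 − 1.961)/0.0592 = 0.642, so Q = 4.38.
With Q = [Mn²⁺]/[Ag⁺]^2 and the known concentrations, [Mn²⁺] in the numerator gives [Mn²⁺] = 4.9 × 10^-5 M.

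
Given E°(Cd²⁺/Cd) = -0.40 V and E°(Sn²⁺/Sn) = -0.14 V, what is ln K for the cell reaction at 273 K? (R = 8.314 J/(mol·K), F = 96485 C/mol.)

E°_cell = -0.14 − (-0.40) = 0.26 V, with n = 2 electrons transferred.
At equilibrium E = 0, so the Nernst equation gives ln K = nFE°/RT = (2)(96485)(0.26)/((8.314)(273)) = 22.10.

ln K = 22.1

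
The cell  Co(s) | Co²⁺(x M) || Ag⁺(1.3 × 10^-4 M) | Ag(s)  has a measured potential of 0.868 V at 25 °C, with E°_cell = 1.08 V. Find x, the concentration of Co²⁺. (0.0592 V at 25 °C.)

From the Nernst equation, log Q = n(E° − E)/0.0592 = 2(1.08 − 0.868)/0.0592 = 7.162, so Q = 1.45 × 10^7.
With Q = [Co²⁺]/[Ag⁺]^2 and the known concentrations, [Co²⁺] in the numerator gives [Co²⁺] = 0.25 M.

0.25 M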